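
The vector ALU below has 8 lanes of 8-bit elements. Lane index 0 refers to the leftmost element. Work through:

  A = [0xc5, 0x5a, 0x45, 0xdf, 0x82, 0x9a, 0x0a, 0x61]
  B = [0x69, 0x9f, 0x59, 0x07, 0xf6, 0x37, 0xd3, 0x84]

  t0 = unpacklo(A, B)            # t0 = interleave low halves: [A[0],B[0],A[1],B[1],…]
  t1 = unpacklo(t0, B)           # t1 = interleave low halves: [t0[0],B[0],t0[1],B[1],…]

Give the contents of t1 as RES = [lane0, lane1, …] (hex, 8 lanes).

→ t0 |c5|69|5a|9f|45|59|df|07|
→ t1 |c5|69|69|9f|5a|59|9f|07|

RES = [0xc5, 0x69, 0x69, 0x9f, 0x5a, 0x59, 0x9f, 0x07]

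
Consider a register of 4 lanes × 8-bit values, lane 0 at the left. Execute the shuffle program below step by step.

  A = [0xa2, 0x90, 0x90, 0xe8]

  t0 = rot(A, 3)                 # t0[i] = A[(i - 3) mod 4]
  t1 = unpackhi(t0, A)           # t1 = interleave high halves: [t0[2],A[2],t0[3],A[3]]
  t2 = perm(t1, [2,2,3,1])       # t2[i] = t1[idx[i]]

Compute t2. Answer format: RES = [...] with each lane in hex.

RES = [0xa2, 0xa2, 0xe8, 0x90]

  t0: 90 90 e8 a2
  t1: e8 90 a2 e8
  t2: a2 a2 e8 90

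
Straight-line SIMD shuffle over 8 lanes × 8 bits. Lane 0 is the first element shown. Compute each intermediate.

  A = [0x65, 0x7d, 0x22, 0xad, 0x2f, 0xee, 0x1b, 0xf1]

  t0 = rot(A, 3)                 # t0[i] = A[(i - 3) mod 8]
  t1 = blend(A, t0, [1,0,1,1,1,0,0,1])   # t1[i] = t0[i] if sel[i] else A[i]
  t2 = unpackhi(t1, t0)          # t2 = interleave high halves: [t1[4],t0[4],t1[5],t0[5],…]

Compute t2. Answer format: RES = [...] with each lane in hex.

RES = [ 0x7d  0x7d  0xee  0x22  0x1b  0xad  0x2f  0x2f ]

→ t0 |ee|1b|f1|65|7d|22|ad|2f|
→ t1 |ee|7d|f1|65|7d|ee|1b|2f|
→ t2 |7d|7d|ee|22|1b|ad|2f|2f|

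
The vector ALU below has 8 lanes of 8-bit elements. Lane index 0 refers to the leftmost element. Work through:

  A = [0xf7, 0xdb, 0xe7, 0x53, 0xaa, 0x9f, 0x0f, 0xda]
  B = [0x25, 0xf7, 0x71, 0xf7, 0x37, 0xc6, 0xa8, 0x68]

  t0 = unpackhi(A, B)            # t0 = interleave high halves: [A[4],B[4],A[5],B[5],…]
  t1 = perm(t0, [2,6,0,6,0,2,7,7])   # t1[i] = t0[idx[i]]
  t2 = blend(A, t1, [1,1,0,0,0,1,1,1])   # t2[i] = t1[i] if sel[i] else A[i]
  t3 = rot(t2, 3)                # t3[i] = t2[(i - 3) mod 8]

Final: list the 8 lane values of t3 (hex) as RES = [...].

RES = [ 0x9f  0x68  0x68  0x9f  0xda  0xe7  0x53  0xaa ]

t0 = [0xaa, 0x37, 0x9f, 0xc6, 0x0f, 0xa8, 0xda, 0x68]
t1 = [0x9f, 0xda, 0xaa, 0xda, 0xaa, 0x9f, 0x68, 0x68]
t2 = [0x9f, 0xda, 0xe7, 0x53, 0xaa, 0x9f, 0x68, 0x68]
t3 = [0x9f, 0x68, 0x68, 0x9f, 0xda, 0xe7, 0x53, 0xaa]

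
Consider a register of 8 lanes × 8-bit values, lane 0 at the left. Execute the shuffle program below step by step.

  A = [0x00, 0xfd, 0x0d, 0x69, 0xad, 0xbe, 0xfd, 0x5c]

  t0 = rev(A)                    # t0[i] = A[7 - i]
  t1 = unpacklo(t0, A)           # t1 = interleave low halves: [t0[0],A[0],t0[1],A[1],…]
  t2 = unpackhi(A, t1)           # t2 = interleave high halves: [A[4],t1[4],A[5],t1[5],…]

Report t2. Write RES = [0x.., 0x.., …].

  t0: 5c fd be ad 69 0d fd 00
  t1: 5c 00 fd fd be 0d ad 69
  t2: ad be be 0d fd ad 5c 69

RES = [0xad, 0xbe, 0xbe, 0x0d, 0xfd, 0xad, 0x5c, 0x69]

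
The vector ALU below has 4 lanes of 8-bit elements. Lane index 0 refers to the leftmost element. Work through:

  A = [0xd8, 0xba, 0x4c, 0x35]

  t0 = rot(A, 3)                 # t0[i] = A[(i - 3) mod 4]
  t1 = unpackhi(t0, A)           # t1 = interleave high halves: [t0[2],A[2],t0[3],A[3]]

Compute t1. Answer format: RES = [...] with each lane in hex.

RES = [ 0x35  0x4c  0xd8  0x35 ]

  t0: ba 4c 35 d8
  t1: 35 4c d8 35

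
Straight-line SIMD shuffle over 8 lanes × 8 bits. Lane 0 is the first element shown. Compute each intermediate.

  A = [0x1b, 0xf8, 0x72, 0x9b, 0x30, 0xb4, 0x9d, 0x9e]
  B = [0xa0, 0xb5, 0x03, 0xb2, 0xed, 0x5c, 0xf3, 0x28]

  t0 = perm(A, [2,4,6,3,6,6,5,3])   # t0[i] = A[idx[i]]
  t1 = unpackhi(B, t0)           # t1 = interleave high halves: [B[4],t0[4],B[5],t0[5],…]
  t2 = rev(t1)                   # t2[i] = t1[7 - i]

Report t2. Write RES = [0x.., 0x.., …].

t0 = [0x72, 0x30, 0x9d, 0x9b, 0x9d, 0x9d, 0xb4, 0x9b]
t1 = [0xed, 0x9d, 0x5c, 0x9d, 0xf3, 0xb4, 0x28, 0x9b]
t2 = [0x9b, 0x28, 0xb4, 0xf3, 0x9d, 0x5c, 0x9d, 0xed]

RES = [ 0x9b  0x28  0xb4  0xf3  0x9d  0x5c  0x9d  0xed ]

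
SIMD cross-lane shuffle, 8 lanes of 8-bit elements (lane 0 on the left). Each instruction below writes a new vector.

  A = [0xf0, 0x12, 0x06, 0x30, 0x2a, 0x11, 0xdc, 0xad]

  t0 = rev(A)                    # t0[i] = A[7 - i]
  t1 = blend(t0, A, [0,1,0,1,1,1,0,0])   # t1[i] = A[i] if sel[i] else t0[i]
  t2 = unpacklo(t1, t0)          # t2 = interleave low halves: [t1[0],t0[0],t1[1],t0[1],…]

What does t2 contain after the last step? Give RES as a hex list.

RES = [0xad, 0xad, 0x12, 0xdc, 0x11, 0x11, 0x30, 0x2a]

  t0: ad dc 11 2a 30 06 12 f0
  t1: ad 12 11 30 2a 11 12 f0
  t2: ad ad 12 dc 11 11 30 2a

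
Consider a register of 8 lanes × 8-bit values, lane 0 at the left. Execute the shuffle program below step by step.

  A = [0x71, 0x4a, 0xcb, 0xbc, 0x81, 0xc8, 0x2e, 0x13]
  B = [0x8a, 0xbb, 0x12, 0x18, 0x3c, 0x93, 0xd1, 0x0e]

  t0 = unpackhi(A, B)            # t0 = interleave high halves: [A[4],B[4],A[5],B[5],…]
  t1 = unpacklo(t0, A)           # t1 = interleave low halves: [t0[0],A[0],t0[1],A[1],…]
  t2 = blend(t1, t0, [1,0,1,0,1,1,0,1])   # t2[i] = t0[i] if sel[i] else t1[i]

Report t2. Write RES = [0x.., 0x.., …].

RES = [0x81, 0x71, 0xc8, 0x4a, 0x2e, 0xd1, 0x93, 0x0e]

  t0: 81 3c c8 93 2e d1 13 0e
  t1: 81 71 3c 4a c8 cb 93 bc
  t2: 81 71 c8 4a 2e d1 93 0e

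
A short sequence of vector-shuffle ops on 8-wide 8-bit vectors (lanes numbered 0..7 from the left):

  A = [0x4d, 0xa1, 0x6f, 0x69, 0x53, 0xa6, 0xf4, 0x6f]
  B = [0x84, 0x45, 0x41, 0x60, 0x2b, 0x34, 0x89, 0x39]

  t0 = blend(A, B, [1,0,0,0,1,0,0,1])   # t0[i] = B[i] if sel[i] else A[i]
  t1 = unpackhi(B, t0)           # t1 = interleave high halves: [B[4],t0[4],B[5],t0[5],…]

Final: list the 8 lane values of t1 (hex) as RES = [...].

→ t0 |84|a1|6f|69|2b|a6|f4|39|
→ t1 |2b|2b|34|a6|89|f4|39|39|

RES = [ 0x2b  0x2b  0x34  0xa6  0x89  0xf4  0x39  0x39 ]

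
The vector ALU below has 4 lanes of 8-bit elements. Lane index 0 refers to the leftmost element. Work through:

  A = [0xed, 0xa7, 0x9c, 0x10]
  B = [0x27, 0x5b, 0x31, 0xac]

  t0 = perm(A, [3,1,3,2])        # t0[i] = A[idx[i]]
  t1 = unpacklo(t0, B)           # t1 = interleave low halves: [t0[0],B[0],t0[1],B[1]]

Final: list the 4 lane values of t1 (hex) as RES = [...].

→ t0 |10|a7|10|9c|
→ t1 |10|27|a7|5b|

RES = [0x10, 0x27, 0xa7, 0x5b]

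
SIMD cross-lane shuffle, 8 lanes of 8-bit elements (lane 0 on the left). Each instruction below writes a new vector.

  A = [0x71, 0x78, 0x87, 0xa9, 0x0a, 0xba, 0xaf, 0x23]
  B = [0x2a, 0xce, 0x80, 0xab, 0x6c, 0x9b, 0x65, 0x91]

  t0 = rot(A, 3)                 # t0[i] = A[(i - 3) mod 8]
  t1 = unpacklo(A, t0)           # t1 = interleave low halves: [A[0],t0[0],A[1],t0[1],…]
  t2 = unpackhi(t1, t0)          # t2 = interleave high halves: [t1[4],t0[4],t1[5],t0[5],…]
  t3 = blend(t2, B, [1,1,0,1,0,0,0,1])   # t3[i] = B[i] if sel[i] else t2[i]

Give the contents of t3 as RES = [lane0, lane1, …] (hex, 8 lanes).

→ t0 |ba|af|23|71|78|87|a9|0a|
→ t1 |71|ba|78|af|87|23|a9|71|
→ t2 |87|78|23|87|a9|a9|71|0a|
→ t3 |2a|ce|23|ab|a9|a9|71|91|

RES = [0x2a, 0xce, 0x23, 0xab, 0xa9, 0xa9, 0x71, 0x91]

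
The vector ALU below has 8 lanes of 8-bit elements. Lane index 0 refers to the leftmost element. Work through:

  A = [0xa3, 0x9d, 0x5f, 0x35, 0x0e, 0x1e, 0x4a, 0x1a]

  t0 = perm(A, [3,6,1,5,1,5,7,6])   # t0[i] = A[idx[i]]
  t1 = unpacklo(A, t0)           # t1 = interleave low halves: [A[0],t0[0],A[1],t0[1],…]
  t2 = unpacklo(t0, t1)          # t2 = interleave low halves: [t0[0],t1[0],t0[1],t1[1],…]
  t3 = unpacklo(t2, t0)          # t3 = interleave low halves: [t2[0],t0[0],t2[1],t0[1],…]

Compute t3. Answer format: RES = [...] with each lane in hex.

RES = [0x35, 0x35, 0xa3, 0x4a, 0x4a, 0x9d, 0x35, 0x1e]

t0 = [0x35, 0x4a, 0x9d, 0x1e, 0x9d, 0x1e, 0x1a, 0x4a]
t1 = [0xa3, 0x35, 0x9d, 0x4a, 0x5f, 0x9d, 0x35, 0x1e]
t2 = [0x35, 0xa3, 0x4a, 0x35, 0x9d, 0x9d, 0x1e, 0x4a]
t3 = [0x35, 0x35, 0xa3, 0x4a, 0x4a, 0x9d, 0x35, 0x1e]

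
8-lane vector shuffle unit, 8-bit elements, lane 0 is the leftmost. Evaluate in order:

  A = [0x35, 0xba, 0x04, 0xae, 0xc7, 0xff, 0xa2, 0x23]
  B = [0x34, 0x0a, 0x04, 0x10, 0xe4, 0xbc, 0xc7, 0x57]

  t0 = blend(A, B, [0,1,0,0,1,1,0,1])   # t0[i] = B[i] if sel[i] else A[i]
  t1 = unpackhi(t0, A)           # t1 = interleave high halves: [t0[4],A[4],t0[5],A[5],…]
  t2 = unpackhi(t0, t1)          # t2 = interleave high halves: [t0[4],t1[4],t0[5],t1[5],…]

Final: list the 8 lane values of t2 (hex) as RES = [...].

  t0: 35 0a 04 ae e4 bc a2 57
  t1: e4 c7 bc ff a2 a2 57 23
  t2: e4 a2 bc a2 a2 57 57 23

RES = [0xe4, 0xa2, 0xbc, 0xa2, 0xa2, 0x57, 0x57, 0x23]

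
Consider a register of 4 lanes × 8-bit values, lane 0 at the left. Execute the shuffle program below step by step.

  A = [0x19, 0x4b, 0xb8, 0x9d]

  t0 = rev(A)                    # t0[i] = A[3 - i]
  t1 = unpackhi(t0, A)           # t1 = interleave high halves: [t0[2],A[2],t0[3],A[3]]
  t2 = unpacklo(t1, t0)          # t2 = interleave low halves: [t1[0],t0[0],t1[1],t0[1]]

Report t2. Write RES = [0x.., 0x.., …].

  t0: 9d b8 4b 19
  t1: 4b b8 19 9d
  t2: 4b 9d b8 b8

RES = [0x4b, 0x9d, 0xb8, 0xb8]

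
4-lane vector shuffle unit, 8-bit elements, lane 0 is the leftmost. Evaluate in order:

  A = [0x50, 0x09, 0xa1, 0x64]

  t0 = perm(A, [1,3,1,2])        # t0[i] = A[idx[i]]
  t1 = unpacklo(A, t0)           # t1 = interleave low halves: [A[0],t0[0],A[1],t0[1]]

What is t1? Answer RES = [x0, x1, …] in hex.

RES = [0x50, 0x09, 0x09, 0x64]

→ t0 |09|64|09|a1|
→ t1 |50|09|09|64|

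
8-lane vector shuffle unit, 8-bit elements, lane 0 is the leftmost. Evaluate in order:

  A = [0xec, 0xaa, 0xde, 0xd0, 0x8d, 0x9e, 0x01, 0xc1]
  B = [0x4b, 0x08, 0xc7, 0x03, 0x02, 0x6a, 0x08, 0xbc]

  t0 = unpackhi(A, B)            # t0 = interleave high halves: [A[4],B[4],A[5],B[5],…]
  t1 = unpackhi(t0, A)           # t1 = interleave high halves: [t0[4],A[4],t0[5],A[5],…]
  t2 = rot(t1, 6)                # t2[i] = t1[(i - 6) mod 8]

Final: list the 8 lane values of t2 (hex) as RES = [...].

  t0: 8d 02 9e 6a 01 08 c1 bc
  t1: 01 8d 08 9e c1 01 bc c1
  t2: 08 9e c1 01 bc c1 01 8d

RES = [ 0x08  0x9e  0xc1  0x01  0xbc  0xc1  0x01  0x8d ]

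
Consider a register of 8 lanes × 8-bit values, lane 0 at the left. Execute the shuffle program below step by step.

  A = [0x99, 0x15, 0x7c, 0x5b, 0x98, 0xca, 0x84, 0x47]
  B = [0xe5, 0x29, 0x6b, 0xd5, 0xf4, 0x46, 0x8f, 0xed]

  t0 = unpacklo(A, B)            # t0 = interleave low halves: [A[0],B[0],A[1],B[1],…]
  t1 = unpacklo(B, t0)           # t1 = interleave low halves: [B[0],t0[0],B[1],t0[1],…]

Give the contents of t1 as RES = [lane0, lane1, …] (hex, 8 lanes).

RES = [ 0xe5  0x99  0x29  0xe5  0x6b  0x15  0xd5  0x29 ]

  t0: 99 e5 15 29 7c 6b 5b d5
  t1: e5 99 29 e5 6b 15 d5 29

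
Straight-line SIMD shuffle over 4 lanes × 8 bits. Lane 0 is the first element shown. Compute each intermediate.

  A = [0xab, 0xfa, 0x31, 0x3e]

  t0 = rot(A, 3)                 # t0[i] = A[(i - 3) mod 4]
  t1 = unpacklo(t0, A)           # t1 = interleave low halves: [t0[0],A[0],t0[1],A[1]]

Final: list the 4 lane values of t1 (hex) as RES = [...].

RES = [ 0xfa  0xab  0x31  0xfa ]

t0 = [0xfa, 0x31, 0x3e, 0xab]
t1 = [0xfa, 0xab, 0x31, 0xfa]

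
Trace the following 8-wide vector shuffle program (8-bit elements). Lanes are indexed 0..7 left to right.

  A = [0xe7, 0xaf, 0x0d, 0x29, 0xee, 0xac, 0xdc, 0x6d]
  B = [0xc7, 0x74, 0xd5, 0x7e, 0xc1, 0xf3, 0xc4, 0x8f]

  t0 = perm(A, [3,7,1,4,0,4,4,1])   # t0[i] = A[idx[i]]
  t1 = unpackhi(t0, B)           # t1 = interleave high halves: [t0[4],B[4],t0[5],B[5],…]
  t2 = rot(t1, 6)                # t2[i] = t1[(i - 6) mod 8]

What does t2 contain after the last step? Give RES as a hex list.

t0 = [0x29, 0x6d, 0xaf, 0xee, 0xe7, 0xee, 0xee, 0xaf]
t1 = [0xe7, 0xc1, 0xee, 0xf3, 0xee, 0xc4, 0xaf, 0x8f]
t2 = [0xee, 0xf3, 0xee, 0xc4, 0xaf, 0x8f, 0xe7, 0xc1]

RES = [0xee, 0xf3, 0xee, 0xc4, 0xaf, 0x8f, 0xe7, 0xc1]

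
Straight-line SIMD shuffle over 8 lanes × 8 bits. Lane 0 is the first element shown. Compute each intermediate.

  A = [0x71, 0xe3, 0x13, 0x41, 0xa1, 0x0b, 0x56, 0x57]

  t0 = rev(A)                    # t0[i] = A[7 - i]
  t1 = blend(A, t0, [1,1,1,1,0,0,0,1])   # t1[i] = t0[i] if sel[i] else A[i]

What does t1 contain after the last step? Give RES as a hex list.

RES = [0x57, 0x56, 0x0b, 0xa1, 0xa1, 0x0b, 0x56, 0x71]

  t0: 57 56 0b a1 41 13 e3 71
  t1: 57 56 0b a1 a1 0b 56 71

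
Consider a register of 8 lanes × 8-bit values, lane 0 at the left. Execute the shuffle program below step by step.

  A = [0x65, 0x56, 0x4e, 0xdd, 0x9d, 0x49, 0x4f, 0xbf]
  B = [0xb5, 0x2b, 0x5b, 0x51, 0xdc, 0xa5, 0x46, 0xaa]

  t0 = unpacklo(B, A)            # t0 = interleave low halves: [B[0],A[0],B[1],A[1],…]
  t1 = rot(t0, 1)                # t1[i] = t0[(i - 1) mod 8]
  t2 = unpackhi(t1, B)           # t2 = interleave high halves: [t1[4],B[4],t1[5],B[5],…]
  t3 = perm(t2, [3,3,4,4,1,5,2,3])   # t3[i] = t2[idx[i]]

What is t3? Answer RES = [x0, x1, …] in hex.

RES = [ 0xa5  0xa5  0x4e  0x4e  0xdc  0x46  0x5b  0xa5 ]

t0 = [0xb5, 0x65, 0x2b, 0x56, 0x5b, 0x4e, 0x51, 0xdd]
t1 = [0xdd, 0xb5, 0x65, 0x2b, 0x56, 0x5b, 0x4e, 0x51]
t2 = [0x56, 0xdc, 0x5b, 0xa5, 0x4e, 0x46, 0x51, 0xaa]
t3 = [0xa5, 0xa5, 0x4e, 0x4e, 0xdc, 0x46, 0x5b, 0xa5]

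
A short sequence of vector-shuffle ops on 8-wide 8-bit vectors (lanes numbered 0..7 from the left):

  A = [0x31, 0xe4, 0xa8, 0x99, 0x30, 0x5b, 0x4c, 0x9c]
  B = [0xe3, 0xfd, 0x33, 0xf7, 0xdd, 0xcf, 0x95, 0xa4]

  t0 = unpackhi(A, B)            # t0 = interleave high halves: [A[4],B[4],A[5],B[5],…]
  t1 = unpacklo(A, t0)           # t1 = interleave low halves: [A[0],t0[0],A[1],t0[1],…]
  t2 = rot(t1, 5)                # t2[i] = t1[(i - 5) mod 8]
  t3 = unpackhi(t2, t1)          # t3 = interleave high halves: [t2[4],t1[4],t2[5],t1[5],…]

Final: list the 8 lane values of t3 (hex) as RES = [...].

RES = [0xcf, 0xa8, 0x31, 0x5b, 0x30, 0x99, 0xe4, 0xcf]

→ t0 |30|dd|5b|cf|4c|95|9c|a4|
→ t1 |31|30|e4|dd|a8|5b|99|cf|
→ t2 |dd|a8|5b|99|cf|31|30|e4|
→ t3 |cf|a8|31|5b|30|99|e4|cf|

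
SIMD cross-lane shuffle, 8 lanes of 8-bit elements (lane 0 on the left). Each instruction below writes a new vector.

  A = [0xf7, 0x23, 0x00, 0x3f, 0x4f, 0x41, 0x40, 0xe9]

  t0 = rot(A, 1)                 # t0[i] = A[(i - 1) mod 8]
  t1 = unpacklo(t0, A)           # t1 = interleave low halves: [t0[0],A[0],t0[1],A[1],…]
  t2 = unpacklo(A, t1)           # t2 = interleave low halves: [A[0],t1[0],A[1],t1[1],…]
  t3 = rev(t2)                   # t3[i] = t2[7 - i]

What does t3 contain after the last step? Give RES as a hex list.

→ t0 |e9|f7|23|00|3f|4f|41|40|
→ t1 |e9|f7|f7|23|23|00|00|3f|
→ t2 |f7|e9|23|f7|00|f7|3f|23|
→ t3 |23|3f|f7|00|f7|23|e9|f7|

RES = [ 0x23  0x3f  0xf7  0x00  0xf7  0x23  0xe9  0xf7 ]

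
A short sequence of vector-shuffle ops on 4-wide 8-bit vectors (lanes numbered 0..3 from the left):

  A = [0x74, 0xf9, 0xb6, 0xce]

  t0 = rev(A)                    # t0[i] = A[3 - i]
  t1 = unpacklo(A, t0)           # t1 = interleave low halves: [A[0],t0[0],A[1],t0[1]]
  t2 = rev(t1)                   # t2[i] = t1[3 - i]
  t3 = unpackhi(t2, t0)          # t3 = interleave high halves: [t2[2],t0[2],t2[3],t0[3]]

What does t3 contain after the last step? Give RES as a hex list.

RES = [ 0xce  0xf9  0x74  0x74 ]

  t0: ce b6 f9 74
  t1: 74 ce f9 b6
  t2: b6 f9 ce 74
  t3: ce f9 74 74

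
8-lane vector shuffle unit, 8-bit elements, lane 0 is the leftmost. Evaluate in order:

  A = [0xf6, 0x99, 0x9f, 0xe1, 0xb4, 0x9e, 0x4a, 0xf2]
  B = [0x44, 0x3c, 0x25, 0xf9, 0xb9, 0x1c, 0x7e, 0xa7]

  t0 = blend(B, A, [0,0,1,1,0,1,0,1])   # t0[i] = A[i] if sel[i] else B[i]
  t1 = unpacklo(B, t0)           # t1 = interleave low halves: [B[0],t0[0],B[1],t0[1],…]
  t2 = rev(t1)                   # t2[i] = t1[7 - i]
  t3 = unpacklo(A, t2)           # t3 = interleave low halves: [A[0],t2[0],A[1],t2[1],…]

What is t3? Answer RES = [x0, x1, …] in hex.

RES = [0xf6, 0xe1, 0x99, 0xf9, 0x9f, 0x9f, 0xe1, 0x25]

→ t0 |44|3c|9f|e1|b9|9e|7e|f2|
→ t1 |44|44|3c|3c|25|9f|f9|e1|
→ t2 |e1|f9|9f|25|3c|3c|44|44|
→ t3 |f6|e1|99|f9|9f|9f|e1|25|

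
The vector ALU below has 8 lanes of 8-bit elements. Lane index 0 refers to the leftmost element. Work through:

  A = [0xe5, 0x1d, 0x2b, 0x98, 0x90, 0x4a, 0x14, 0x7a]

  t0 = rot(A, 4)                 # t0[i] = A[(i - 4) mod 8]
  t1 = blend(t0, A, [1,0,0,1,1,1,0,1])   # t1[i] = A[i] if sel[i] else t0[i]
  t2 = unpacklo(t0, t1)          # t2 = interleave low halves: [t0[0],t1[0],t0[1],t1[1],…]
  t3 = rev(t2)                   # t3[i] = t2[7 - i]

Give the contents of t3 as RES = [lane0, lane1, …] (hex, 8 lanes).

→ t0 |90|4a|14|7a|e5|1d|2b|98|
→ t1 |e5|4a|14|98|90|4a|2b|7a|
→ t2 |90|e5|4a|4a|14|14|7a|98|
→ t3 |98|7a|14|14|4a|4a|e5|90|

RES = [ 0x98  0x7a  0x14  0x14  0x4a  0x4a  0xe5  0x90 ]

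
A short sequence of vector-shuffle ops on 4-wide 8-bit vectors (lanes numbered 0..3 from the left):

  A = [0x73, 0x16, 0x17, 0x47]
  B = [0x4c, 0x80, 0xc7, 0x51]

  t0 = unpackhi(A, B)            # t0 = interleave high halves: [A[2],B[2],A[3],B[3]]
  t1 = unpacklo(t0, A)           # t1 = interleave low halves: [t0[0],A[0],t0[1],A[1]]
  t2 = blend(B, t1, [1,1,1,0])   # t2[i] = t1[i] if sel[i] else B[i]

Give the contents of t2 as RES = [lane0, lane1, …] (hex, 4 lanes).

→ t0 |17|c7|47|51|
→ t1 |17|73|c7|16|
→ t2 |17|73|c7|51|

RES = [0x17, 0x73, 0xc7, 0x51]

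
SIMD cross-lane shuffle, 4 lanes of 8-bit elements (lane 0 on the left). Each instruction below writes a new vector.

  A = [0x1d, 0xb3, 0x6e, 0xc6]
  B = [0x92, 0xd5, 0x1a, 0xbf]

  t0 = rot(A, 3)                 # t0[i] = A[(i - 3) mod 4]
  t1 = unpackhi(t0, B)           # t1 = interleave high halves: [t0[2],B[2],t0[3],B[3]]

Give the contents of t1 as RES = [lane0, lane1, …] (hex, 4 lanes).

RES = [ 0xc6  0x1a  0x1d  0xbf ]

  t0: b3 6e c6 1d
  t1: c6 1a 1d bf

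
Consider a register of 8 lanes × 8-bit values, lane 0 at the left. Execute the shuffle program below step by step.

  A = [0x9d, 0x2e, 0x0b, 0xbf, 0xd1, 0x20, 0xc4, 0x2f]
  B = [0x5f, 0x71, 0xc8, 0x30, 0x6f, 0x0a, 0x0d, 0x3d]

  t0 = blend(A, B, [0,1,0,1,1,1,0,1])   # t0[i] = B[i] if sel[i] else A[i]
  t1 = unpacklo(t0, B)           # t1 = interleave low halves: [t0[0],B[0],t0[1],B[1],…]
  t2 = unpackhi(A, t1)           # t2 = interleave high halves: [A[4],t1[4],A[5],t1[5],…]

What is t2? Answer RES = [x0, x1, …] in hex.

RES = [0xd1, 0x0b, 0x20, 0xc8, 0xc4, 0x30, 0x2f, 0x30]

  t0: 9d 71 0b 30 6f 0a c4 3d
  t1: 9d 5f 71 71 0b c8 30 30
  t2: d1 0b 20 c8 c4 30 2f 30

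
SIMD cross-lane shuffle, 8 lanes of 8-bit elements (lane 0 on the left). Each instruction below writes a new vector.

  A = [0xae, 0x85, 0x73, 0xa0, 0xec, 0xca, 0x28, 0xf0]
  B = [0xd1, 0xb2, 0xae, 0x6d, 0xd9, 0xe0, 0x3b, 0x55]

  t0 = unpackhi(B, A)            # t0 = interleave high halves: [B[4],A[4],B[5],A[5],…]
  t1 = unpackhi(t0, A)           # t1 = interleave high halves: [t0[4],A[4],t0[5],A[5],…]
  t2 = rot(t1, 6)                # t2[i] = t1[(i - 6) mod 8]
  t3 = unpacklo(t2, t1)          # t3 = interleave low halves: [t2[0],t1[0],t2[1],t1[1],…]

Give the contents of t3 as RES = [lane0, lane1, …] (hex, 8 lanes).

RES = [ 0x28  0x3b  0xca  0xec  0x55  0x28  0x28  0xca ]

→ t0 |d9|ec|e0|ca|3b|28|55|f0|
→ t1 |3b|ec|28|ca|55|28|f0|f0|
→ t2 |28|ca|55|28|f0|f0|3b|ec|
→ t3 |28|3b|ca|ec|55|28|28|ca|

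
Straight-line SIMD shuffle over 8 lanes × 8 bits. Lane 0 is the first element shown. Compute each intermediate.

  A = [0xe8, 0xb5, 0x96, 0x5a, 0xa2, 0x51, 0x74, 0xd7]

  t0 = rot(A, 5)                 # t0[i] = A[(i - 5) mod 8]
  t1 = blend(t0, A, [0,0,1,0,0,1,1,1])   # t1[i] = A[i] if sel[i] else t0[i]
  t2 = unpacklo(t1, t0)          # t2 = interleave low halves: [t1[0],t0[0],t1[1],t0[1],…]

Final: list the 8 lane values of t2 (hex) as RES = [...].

RES = [ 0x5a  0x5a  0xa2  0xa2  0x96  0x51  0x74  0x74 ]

t0 = [0x5a, 0xa2, 0x51, 0x74, 0xd7, 0xe8, 0xb5, 0x96]
t1 = [0x5a, 0xa2, 0x96, 0x74, 0xd7, 0x51, 0x74, 0xd7]
t2 = [0x5a, 0x5a, 0xa2, 0xa2, 0x96, 0x51, 0x74, 0x74]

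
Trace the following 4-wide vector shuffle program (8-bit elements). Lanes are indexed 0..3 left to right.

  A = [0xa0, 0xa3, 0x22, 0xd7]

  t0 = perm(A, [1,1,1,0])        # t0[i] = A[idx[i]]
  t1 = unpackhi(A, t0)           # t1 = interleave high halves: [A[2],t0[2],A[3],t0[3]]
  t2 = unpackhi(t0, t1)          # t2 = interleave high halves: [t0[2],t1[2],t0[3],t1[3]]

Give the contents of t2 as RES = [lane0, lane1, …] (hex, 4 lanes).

  t0: a3 a3 a3 a0
  t1: 22 a3 d7 a0
  t2: a3 d7 a0 a0

RES = [0xa3, 0xd7, 0xa0, 0xa0]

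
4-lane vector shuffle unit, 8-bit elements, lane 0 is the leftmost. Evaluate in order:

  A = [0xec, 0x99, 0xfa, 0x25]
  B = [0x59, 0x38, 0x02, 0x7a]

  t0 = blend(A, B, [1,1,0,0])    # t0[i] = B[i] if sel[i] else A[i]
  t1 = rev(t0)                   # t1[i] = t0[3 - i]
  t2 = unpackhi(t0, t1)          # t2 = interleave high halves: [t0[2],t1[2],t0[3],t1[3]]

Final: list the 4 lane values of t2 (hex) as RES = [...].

RES = [ 0xfa  0x38  0x25  0x59 ]

t0 = [0x59, 0x38, 0xfa, 0x25]
t1 = [0x25, 0xfa, 0x38, 0x59]
t2 = [0xfa, 0x38, 0x25, 0x59]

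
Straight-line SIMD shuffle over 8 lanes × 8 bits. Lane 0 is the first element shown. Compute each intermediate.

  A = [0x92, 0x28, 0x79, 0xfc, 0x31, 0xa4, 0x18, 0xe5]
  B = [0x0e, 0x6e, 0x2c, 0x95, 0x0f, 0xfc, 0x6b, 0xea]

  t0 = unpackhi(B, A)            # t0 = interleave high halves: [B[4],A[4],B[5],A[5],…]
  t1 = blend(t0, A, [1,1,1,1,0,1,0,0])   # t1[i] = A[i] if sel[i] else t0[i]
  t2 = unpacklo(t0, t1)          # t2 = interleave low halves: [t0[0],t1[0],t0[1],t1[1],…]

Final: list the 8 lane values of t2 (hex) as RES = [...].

RES = [ 0x0f  0x92  0x31  0x28  0xfc  0x79  0xa4  0xfc ]

t0 = [0x0f, 0x31, 0xfc, 0xa4, 0x6b, 0x18, 0xea, 0xe5]
t1 = [0x92, 0x28, 0x79, 0xfc, 0x6b, 0xa4, 0xea, 0xe5]
t2 = [0x0f, 0x92, 0x31, 0x28, 0xfc, 0x79, 0xa4, 0xfc]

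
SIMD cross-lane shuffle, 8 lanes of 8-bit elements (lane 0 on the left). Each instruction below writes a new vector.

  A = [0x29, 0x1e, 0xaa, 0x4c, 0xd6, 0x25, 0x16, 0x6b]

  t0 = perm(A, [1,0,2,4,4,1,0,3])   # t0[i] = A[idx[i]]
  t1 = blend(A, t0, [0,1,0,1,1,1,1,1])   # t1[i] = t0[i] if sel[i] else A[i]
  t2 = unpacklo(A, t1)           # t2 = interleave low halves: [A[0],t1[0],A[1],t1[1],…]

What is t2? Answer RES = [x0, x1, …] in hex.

→ t0 |1e|29|aa|d6|d6|1e|29|4c|
→ t1 |29|29|aa|d6|d6|1e|29|4c|
→ t2 |29|29|1e|29|aa|aa|4c|d6|

RES = [0x29, 0x29, 0x1e, 0x29, 0xaa, 0xaa, 0x4c, 0xd6]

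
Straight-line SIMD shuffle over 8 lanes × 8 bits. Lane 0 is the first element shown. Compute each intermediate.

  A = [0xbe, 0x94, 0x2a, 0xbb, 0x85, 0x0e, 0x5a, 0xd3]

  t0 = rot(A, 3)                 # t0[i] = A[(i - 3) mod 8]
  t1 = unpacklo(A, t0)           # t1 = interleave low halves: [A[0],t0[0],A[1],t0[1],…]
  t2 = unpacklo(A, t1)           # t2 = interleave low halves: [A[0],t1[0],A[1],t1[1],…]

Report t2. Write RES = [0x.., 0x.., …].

  t0: 0e 5a d3 be 94 2a bb 85
  t1: be 0e 94 5a 2a d3 bb be
  t2: be be 94 0e 2a 94 bb 5a

RES = [0xbe, 0xbe, 0x94, 0x0e, 0x2a, 0x94, 0xbb, 0x5a]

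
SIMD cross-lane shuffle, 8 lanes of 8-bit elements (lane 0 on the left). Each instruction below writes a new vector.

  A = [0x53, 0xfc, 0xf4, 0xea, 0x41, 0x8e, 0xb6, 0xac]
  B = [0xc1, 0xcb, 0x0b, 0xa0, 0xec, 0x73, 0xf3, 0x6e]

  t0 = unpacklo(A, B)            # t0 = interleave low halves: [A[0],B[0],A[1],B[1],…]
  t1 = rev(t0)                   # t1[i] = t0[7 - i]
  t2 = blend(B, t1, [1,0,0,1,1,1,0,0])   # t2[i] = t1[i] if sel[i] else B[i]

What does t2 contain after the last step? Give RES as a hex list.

  t0: 53 c1 fc cb f4 0b ea a0
  t1: a0 ea 0b f4 cb fc c1 53
  t2: a0 cb 0b f4 cb fc f3 6e

RES = [0xa0, 0xcb, 0x0b, 0xf4, 0xcb, 0xfc, 0xf3, 0x6e]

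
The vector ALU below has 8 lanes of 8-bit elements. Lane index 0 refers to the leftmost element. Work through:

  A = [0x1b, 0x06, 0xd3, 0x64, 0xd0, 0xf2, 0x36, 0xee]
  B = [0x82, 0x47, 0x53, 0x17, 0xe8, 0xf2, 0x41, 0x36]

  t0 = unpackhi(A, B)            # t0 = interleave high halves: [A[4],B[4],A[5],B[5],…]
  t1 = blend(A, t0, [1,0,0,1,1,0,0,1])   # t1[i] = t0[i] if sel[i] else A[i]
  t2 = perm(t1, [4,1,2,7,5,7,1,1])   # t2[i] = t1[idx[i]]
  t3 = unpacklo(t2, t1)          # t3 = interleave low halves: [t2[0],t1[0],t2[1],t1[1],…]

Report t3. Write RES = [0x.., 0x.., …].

→ t0 |d0|e8|f2|f2|36|41|ee|36|
→ t1 |d0|06|d3|f2|36|f2|36|36|
→ t2 |36|06|d3|36|f2|36|06|06|
→ t3 |36|d0|06|06|d3|d3|36|f2|

RES = [ 0x36  0xd0  0x06  0x06  0xd3  0xd3  0x36  0xf2 ]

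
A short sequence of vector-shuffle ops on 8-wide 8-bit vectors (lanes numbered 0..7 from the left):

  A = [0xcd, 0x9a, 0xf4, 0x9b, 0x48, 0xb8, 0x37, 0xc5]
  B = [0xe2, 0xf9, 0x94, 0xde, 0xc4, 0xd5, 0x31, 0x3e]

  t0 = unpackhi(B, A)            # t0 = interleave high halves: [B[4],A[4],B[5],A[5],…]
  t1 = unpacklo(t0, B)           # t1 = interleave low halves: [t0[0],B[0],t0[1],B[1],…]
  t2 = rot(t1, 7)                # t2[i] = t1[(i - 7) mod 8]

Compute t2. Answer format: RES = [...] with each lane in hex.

RES = [ 0xe2  0x48  0xf9  0xd5  0x94  0xb8  0xde  0xc4 ]

t0 = [0xc4, 0x48, 0xd5, 0xb8, 0x31, 0x37, 0x3e, 0xc5]
t1 = [0xc4, 0xe2, 0x48, 0xf9, 0xd5, 0x94, 0xb8, 0xde]
t2 = [0xe2, 0x48, 0xf9, 0xd5, 0x94, 0xb8, 0xde, 0xc4]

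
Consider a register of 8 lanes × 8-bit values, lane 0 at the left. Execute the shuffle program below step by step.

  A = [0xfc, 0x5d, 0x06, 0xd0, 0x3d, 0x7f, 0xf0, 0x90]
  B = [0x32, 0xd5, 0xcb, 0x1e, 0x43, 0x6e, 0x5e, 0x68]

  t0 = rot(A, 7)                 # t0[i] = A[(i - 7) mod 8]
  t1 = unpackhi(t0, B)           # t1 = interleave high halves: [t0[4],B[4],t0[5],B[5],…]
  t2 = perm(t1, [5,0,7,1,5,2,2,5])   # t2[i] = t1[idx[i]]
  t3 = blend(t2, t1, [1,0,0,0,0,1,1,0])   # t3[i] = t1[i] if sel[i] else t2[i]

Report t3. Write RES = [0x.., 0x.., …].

RES = [ 0x7f  0x7f  0x68  0x43  0x5e  0x5e  0xfc  0x5e ]

  t0: 5d 06 d0 3d 7f f0 90 fc
  t1: 7f 43 f0 6e 90 5e fc 68
  t2: 5e 7f 68 43 5e f0 f0 5e
  t3: 7f 7f 68 43 5e 5e fc 5e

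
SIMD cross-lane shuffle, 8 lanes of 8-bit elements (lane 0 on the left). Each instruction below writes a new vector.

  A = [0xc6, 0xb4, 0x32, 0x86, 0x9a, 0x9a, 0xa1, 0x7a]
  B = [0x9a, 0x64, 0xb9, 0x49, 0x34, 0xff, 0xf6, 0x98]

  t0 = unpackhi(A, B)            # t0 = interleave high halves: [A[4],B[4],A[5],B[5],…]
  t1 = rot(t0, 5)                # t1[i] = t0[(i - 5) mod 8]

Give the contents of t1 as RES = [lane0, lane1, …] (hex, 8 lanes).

t0 = [0x9a, 0x34, 0x9a, 0xff, 0xa1, 0xf6, 0x7a, 0x98]
t1 = [0xff, 0xa1, 0xf6, 0x7a, 0x98, 0x9a, 0x34, 0x9a]

RES = [ 0xff  0xa1  0xf6  0x7a  0x98  0x9a  0x34  0x9a ]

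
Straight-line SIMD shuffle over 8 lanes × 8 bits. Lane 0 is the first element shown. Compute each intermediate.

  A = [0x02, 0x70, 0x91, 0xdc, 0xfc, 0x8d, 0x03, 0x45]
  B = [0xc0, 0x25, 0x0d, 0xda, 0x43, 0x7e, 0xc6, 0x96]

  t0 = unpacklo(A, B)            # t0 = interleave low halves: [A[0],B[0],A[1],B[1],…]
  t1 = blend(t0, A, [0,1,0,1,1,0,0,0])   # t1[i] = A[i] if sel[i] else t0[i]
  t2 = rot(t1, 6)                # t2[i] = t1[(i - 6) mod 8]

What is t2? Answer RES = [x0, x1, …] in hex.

RES = [ 0x70  0xdc  0xfc  0x0d  0xdc  0xda  0x02  0x70 ]

t0 = [0x02, 0xc0, 0x70, 0x25, 0x91, 0x0d, 0xdc, 0xda]
t1 = [0x02, 0x70, 0x70, 0xdc, 0xfc, 0x0d, 0xdc, 0xda]
t2 = [0x70, 0xdc, 0xfc, 0x0d, 0xdc, 0xda, 0x02, 0x70]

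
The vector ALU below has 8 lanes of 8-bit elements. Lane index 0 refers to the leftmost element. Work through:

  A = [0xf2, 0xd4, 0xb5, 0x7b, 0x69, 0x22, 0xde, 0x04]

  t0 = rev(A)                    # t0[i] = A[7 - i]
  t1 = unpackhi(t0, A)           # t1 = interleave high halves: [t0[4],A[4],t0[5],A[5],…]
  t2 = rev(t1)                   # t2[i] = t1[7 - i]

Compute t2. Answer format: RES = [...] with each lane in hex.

  t0: 04 de 22 69 7b b5 d4 f2
  t1: 7b 69 b5 22 d4 de f2 04
  t2: 04 f2 de d4 22 b5 69 7b

RES = [0x04, 0xf2, 0xde, 0xd4, 0x22, 0xb5, 0x69, 0x7b]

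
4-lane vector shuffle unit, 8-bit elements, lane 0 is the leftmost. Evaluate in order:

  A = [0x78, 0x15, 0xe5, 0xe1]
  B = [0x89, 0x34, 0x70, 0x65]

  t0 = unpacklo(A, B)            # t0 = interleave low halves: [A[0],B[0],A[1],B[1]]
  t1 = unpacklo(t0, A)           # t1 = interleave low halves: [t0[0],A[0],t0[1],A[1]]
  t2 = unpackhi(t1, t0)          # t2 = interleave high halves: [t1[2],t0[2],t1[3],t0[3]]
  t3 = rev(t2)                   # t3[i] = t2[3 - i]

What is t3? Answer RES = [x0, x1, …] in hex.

→ t0 |78|89|15|34|
→ t1 |78|78|89|15|
→ t2 |89|15|15|34|
→ t3 |34|15|15|89|

RES = [0x34, 0x15, 0x15, 0x89]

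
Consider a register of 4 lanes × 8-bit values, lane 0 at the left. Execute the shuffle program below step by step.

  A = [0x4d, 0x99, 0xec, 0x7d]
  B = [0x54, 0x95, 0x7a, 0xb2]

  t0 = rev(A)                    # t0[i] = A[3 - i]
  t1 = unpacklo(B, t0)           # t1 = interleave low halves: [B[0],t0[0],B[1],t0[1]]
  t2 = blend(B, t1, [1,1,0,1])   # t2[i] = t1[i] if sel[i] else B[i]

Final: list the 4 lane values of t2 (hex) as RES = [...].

RES = [0x54, 0x7d, 0x7a, 0xec]

→ t0 |7d|ec|99|4d|
→ t1 |54|7d|95|ec|
→ t2 |54|7d|7a|ec|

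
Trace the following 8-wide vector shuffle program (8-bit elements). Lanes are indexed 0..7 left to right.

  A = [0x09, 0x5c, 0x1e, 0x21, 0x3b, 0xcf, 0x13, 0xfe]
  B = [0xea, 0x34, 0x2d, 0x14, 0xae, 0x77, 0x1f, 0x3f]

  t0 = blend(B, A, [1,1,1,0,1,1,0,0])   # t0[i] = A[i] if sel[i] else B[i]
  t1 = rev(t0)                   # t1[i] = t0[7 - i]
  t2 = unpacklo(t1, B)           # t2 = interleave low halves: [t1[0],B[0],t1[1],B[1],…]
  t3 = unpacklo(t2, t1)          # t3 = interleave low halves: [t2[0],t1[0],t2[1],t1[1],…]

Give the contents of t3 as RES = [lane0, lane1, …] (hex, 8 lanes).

RES = [ 0x3f  0x3f  0xea  0x1f  0x1f  0xcf  0x34  0x3b ]

→ t0 |09|5c|1e|14|3b|cf|1f|3f|
→ t1 |3f|1f|cf|3b|14|1e|5c|09|
→ t2 |3f|ea|1f|34|cf|2d|3b|14|
→ t3 |3f|3f|ea|1f|1f|cf|34|3b|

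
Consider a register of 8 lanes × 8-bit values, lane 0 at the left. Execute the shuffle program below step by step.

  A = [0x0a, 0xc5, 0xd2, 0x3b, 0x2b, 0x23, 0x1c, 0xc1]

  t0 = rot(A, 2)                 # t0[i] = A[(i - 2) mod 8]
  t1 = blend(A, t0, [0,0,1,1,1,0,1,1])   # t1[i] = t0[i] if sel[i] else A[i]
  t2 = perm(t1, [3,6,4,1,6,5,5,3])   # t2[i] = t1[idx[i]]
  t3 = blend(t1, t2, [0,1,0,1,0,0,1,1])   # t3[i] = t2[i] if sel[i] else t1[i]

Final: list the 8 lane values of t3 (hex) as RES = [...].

RES = [ 0x0a  0x2b  0x0a  0xc5  0xd2  0x23  0x23  0xc5 ]

→ t0 |1c|c1|0a|c5|d2|3b|2b|23|
→ t1 |0a|c5|0a|c5|d2|23|2b|23|
→ t2 |c5|2b|d2|c5|2b|23|23|c5|
→ t3 |0a|2b|0a|c5|d2|23|23|c5|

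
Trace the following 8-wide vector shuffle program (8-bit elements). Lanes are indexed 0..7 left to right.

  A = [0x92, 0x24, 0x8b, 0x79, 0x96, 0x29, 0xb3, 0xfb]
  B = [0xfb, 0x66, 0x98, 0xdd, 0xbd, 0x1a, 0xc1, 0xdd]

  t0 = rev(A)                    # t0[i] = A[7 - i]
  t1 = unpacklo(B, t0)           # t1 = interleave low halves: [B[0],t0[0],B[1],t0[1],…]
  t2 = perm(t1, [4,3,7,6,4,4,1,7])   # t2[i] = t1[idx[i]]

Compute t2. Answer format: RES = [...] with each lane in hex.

RES = [ 0x98  0xb3  0x96  0xdd  0x98  0x98  0xfb  0x96 ]

→ t0 |fb|b3|29|96|79|8b|24|92|
→ t1 |fb|fb|66|b3|98|29|dd|96|
→ t2 |98|b3|96|dd|98|98|fb|96|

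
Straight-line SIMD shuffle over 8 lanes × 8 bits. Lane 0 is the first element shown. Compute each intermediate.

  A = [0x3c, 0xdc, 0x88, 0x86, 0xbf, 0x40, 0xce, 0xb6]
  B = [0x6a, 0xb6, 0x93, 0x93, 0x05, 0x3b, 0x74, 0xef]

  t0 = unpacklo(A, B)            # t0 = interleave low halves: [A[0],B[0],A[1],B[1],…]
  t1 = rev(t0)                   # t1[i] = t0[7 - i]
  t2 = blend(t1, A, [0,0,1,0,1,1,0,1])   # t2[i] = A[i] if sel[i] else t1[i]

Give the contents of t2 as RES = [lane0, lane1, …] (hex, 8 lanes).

RES = [0x93, 0x86, 0x88, 0x88, 0xbf, 0x40, 0x6a, 0xb6]

→ t0 |3c|6a|dc|b6|88|93|86|93|
→ t1 |93|86|93|88|b6|dc|6a|3c|
→ t2 |93|86|88|88|bf|40|6a|b6|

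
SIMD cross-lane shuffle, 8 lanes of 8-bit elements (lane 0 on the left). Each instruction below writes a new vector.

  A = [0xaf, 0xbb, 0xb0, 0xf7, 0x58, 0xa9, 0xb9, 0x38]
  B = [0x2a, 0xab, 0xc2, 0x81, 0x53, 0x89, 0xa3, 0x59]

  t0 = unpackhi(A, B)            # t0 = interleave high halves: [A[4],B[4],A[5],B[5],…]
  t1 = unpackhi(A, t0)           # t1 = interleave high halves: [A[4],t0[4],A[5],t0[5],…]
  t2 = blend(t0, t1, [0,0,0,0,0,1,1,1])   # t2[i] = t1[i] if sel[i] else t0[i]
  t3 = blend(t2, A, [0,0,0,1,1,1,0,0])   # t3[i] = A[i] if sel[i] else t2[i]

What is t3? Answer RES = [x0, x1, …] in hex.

  t0: 58 53 a9 89 b9 a3 38 59
  t1: 58 b9 a9 a3 b9 38 38 59
  t2: 58 53 a9 89 b9 38 38 59
  t3: 58 53 a9 f7 58 a9 38 59

RES = [0x58, 0x53, 0xa9, 0xf7, 0x58, 0xa9, 0x38, 0x59]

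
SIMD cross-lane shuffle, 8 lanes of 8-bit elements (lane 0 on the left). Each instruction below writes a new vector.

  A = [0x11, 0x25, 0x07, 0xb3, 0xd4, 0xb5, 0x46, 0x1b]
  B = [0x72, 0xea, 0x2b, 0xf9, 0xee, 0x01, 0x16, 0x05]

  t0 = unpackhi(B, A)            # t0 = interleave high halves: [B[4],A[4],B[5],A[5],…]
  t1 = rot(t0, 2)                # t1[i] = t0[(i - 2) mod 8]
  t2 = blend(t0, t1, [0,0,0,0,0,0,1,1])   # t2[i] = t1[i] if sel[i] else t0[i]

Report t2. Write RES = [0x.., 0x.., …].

  t0: ee d4 01 b5 16 46 05 1b
  t1: 05 1b ee d4 01 b5 16 46
  t2: ee d4 01 b5 16 46 16 46

RES = [ 0xee  0xd4  0x01  0xb5  0x16  0x46  0x16  0x46 ]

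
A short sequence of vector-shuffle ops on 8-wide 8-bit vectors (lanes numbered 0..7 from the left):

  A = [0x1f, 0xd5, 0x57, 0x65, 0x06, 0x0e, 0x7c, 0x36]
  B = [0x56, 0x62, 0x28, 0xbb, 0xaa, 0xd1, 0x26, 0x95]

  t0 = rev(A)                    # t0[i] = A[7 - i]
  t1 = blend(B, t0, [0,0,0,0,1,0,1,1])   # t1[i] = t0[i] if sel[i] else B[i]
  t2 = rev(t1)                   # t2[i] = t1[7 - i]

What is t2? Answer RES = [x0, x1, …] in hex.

t0 = [0x36, 0x7c, 0x0e, 0x06, 0x65, 0x57, 0xd5, 0x1f]
t1 = [0x56, 0x62, 0x28, 0xbb, 0x65, 0xd1, 0xd5, 0x1f]
t2 = [0x1f, 0xd5, 0xd1, 0x65, 0xbb, 0x28, 0x62, 0x56]

RES = [0x1f, 0xd5, 0xd1, 0x65, 0xbb, 0x28, 0x62, 0x56]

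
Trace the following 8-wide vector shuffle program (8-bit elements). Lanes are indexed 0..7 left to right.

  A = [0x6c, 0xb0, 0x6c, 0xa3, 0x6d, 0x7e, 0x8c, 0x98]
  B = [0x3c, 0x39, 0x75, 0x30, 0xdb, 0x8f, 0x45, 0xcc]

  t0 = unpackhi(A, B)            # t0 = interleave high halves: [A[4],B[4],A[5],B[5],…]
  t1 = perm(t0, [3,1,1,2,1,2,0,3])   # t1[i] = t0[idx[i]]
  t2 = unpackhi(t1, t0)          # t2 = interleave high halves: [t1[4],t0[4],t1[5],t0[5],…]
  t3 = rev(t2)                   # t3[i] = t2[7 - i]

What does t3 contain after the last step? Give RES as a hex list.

RES = [ 0xcc  0x8f  0x98  0x6d  0x45  0x7e  0x8c  0xdb ]

  t0: 6d db 7e 8f 8c 45 98 cc
  t1: 8f db db 7e db 7e 6d 8f
  t2: db 8c 7e 45 6d 98 8f cc
  t3: cc 8f 98 6d 45 7e 8c db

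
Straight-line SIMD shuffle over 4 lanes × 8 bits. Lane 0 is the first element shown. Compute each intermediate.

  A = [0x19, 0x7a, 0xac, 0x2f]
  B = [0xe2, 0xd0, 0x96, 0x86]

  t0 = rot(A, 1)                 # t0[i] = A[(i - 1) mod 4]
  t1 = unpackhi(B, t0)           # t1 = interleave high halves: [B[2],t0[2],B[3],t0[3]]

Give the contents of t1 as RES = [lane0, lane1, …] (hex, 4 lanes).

→ t0 |2f|19|7a|ac|
→ t1 |96|7a|86|ac|

RES = [ 0x96  0x7a  0x86  0xac ]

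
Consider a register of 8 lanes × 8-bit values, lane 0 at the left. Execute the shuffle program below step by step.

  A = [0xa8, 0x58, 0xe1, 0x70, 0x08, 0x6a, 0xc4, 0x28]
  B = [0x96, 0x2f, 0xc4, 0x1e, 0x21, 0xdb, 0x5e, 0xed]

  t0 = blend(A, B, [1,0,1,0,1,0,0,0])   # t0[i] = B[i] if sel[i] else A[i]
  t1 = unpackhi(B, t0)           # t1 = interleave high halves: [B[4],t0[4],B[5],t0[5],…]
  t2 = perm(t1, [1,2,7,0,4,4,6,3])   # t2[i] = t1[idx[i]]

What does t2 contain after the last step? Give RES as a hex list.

  t0: 96 58 c4 70 21 6a c4 28
  t1: 21 21 db 6a 5e c4 ed 28
  t2: 21 db 28 21 5e 5e ed 6a

RES = [ 0x21  0xdb  0x28  0x21  0x5e  0x5e  0xed  0x6a ]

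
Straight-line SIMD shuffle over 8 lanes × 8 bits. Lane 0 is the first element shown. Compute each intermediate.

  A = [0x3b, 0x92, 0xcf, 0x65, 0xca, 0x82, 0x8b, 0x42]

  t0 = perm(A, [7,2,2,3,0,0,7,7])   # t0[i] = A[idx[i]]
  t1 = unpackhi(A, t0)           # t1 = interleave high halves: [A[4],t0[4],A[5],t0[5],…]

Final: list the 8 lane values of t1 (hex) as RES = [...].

RES = [ 0xca  0x3b  0x82  0x3b  0x8b  0x42  0x42  0x42 ]

→ t0 |42|cf|cf|65|3b|3b|42|42|
→ t1 |ca|3b|82|3b|8b|42|42|42|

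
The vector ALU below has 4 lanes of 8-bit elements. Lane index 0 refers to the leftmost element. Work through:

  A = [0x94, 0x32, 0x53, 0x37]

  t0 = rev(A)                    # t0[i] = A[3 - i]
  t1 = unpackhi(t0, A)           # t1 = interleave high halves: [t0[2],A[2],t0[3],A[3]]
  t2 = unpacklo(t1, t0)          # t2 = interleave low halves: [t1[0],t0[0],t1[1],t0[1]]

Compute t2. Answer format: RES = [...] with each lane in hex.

  t0: 37 53 32 94
  t1: 32 53 94 37
  t2: 32 37 53 53

RES = [0x32, 0x37, 0x53, 0x53]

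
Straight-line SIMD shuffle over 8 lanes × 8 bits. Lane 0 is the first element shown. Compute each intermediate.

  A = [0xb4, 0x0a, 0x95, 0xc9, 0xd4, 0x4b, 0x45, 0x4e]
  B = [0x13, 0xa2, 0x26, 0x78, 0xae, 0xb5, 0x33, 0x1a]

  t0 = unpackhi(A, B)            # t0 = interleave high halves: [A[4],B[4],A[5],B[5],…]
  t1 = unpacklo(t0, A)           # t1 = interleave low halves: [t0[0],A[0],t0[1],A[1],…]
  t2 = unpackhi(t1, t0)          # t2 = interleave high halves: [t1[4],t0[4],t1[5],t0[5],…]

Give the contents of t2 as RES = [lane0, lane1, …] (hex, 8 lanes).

→ t0 |d4|ae|4b|b5|45|33|4e|1a|
→ t1 |d4|b4|ae|0a|4b|95|b5|c9|
→ t2 |4b|45|95|33|b5|4e|c9|1a|

RES = [ 0x4b  0x45  0x95  0x33  0xb5  0x4e  0xc9  0x1a ]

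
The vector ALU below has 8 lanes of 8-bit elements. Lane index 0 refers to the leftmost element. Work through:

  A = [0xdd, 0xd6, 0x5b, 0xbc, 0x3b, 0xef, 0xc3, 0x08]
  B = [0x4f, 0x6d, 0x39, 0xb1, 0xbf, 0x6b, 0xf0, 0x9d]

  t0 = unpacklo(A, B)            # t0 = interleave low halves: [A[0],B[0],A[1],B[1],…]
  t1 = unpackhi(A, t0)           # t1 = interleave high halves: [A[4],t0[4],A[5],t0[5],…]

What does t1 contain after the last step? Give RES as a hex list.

→ t0 |dd|4f|d6|6d|5b|39|bc|b1|
→ t1 |3b|5b|ef|39|c3|bc|08|b1|

RES = [0x3b, 0x5b, 0xef, 0x39, 0xc3, 0xbc, 0x08, 0xb1]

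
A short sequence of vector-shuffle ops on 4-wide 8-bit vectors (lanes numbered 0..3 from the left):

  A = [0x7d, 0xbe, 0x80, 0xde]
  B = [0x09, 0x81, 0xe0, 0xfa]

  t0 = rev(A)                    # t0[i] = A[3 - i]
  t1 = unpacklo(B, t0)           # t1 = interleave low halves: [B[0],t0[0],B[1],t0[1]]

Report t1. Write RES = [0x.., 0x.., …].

RES = [0x09, 0xde, 0x81, 0x80]

→ t0 |de|80|be|7d|
→ t1 |09|de|81|80|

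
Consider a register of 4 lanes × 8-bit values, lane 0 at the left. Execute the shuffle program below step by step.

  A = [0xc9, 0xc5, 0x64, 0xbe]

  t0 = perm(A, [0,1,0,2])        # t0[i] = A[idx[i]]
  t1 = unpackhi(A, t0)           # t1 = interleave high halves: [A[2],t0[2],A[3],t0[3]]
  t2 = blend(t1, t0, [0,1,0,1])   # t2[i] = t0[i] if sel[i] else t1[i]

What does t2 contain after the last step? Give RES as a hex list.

t0 = [0xc9, 0xc5, 0xc9, 0x64]
t1 = [0x64, 0xc9, 0xbe, 0x64]
t2 = [0x64, 0xc5, 0xbe, 0x64]

RES = [ 0x64  0xc5  0xbe  0x64 ]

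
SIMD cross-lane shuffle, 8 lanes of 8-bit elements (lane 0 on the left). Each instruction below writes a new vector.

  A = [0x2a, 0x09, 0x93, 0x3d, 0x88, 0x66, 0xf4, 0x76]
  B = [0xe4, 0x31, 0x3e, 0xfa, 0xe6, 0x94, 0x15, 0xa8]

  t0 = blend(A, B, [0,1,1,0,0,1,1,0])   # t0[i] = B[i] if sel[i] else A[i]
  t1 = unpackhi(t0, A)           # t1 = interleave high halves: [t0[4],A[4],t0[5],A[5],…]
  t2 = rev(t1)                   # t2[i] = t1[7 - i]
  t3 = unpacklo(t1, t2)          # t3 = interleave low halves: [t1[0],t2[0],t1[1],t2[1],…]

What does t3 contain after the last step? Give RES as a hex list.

RES = [0x88, 0x76, 0x88, 0x76, 0x94, 0xf4, 0x66, 0x15]

  t0: 2a 31 3e 3d 88 94 15 76
  t1: 88 88 94 66 15 f4 76 76
  t2: 76 76 f4 15 66 94 88 88
  t3: 88 76 88 76 94 f4 66 15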